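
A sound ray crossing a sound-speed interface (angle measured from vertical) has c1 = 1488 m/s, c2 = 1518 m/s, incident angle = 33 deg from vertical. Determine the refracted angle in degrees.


sin(theta2) = (c2/c1)*sin(theta1) = (1518/1488)*sin(33 deg) = 0.55562
theta2 = arcsin(0.55562) = 33.75

33.75 deg


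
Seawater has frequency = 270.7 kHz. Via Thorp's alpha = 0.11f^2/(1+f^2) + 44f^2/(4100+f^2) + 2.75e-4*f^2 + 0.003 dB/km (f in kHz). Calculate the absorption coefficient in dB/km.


61.933 dB/km


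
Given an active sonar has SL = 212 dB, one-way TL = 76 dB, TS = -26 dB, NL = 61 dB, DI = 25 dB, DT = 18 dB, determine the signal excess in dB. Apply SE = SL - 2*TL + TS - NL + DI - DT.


SE = SL - 2*TL + TS - NL + DI - DT = 212 - 2*76 + (-26) - 61 + 25 - 18 = -20

-20 dB


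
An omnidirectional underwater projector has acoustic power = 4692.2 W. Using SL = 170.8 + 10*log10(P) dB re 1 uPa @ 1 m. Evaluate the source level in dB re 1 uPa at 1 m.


SL = 170.8 + 10*log10(4692.2) = 170.8 + 36.71 = 207.51

207.51 dB


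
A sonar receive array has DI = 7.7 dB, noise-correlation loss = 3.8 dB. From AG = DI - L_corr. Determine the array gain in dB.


AG = DI - L_corr = 7.7 - 3.8 = 3.9

3.9 dB


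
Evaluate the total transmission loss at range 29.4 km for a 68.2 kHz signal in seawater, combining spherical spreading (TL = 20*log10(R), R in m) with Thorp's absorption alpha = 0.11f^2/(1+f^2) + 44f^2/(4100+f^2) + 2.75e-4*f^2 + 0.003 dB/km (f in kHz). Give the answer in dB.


Step 1 (Thorp): alpha = 0.11*4651.24/(1+4651.24) + 44*4651.24/(4100+4651.24) + 2.75e-4*4651.24 + 0.003 = 24.7778 dB/km
Step 2: TL_spread = 20*log10(29400) = 89.37 dB
Step 3: TL_abs = alpha*R = 24.7778 * 29.4 = 728.47 dB
Step 4: TL_total = 89.37 + 728.47 = 817.84

817.84 dB


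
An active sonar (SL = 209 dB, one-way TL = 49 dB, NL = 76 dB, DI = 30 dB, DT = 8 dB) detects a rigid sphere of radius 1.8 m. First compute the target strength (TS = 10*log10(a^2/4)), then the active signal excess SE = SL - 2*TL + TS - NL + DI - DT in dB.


Step 1: TS = 10*log10(1.8^2/4) = -0.92 dB
Step 2: SE = SL - 2*TL + TS - NL + DI - DT = 209 - 2*49 + (-0.92) - 76 + 30 - 8 = 56.08

56.08 dB


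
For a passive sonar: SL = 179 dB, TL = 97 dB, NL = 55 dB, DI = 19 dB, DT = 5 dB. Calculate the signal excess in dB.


SE = SL - TL - NL + DI - DT = 179 - 97 - 55 + 19 - 5 = 41

41 dB


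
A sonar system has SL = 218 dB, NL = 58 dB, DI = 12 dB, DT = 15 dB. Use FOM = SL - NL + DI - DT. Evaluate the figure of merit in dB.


FOM = SL - NL + DI - DT = 218 - 58 + 12 - 15 = 157

157 dB


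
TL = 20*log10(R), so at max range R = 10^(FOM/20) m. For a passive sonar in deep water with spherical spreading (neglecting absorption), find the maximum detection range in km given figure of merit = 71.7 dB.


3.85 km


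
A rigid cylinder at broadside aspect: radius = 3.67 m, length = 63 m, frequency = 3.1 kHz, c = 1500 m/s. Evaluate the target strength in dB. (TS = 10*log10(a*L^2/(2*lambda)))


lambda = 1500/3100 = 0.48387 m
TS = 10*log10(3.67*63^2/(2*0.48387)) = 41.78

41.78 dB


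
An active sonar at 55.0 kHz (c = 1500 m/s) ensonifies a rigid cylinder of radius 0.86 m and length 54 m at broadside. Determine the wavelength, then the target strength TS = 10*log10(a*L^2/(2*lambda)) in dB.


Step 1: lambda = c/f = 1500/55000 = 0.02727 m
Step 2: TS = 10*log10(a*L^2/(2*lambda)) = 10*log10(0.86*54^2/(2*0.02727)) = 46.63

46.63 dB


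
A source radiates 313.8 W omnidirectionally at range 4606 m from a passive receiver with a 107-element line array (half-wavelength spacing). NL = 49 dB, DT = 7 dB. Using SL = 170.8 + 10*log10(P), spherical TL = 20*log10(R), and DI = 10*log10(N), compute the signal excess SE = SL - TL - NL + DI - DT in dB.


86.79 dB


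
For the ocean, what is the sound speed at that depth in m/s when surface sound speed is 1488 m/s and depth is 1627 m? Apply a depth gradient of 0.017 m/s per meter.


1515.659 m/s


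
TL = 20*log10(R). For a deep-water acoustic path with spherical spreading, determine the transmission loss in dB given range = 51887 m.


TL = 20*log10(51887) = 94.3

94.3 dB


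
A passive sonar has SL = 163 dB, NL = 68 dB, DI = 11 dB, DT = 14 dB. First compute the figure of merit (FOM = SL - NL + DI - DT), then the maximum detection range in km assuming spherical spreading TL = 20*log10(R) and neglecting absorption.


Step 1: FOM = SL - NL + DI - DT = 163 - 68 + 11 - 14 = 92 dB
Step 2: at max range FOM = TL = 20*log10(R), so R = 10^(92/20) = 39810.72 m = 39.81 km

39.81 km


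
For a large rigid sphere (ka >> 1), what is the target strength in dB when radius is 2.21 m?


TS = 10*log10(2.21^2 / 4) = 10*log10(1.221025) = 0.87

0.87 dB


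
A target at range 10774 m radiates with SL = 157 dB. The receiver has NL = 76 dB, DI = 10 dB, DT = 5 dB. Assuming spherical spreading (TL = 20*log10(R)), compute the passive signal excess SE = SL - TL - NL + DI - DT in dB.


Step 1: TL = 20*log10(10774) = 80.65 dB
Step 2: SE = 157 - 80.65 - 76 + 10 - 5 = 5.35

5.35 dB


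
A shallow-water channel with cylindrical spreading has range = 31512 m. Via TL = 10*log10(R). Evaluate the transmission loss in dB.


TL = 10*log10(31512) = 44.98

44.98 dB


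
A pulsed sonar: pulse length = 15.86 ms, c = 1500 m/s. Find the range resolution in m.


dR = c*tau/2 = 1500 * 15.86e-3 / 2 = 11.895

11.895 m


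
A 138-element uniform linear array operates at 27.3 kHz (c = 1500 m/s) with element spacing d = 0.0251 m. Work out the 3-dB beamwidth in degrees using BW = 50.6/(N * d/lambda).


Step 1: lambda = 1500/27300 = 0.05495 m
Step 2: d/lambda = 0.0251/0.05495 = 0.4568
Step 3: BW = 50.6/(N * d/lambda) = 50.6/(138 * 0.4568) = 0.8

0.8 deg


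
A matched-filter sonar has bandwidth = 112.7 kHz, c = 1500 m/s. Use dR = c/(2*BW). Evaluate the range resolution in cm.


dR = c/(2*BW) = 1500 / (2 * 112.7e3) = 0.0067 m = 0.67 cm

0.67 cm


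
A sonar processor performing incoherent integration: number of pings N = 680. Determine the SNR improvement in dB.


Gain = 5*log10(680) = 14.16

14.16 dB


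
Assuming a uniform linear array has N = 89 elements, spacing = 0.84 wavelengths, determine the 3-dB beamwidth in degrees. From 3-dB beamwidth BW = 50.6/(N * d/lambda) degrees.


BW = 50.6 / (89 * 0.84) = 50.6 / 74.76 = 0.68

0.68 deg


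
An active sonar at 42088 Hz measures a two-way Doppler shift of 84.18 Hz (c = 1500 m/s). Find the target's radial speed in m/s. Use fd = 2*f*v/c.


1.5 m/s


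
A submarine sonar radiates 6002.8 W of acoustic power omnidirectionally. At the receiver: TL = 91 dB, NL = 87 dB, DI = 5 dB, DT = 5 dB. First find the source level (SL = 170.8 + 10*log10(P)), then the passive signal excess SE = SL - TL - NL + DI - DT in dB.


Step 1: SL = 170.8 + 10*log10(6002.8) = 208.58 dB
Step 2: SE = SL - TL - NL + DI - DT = 208.58 - 91 - 87 + 5 - 5 = 30.58

30.58 dB


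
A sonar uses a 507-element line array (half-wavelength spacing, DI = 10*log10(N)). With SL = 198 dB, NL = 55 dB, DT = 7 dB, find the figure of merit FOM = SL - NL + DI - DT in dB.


Step 1: DI = 10*log10(507) = 27.05 dB
Step 2: FOM = SL - NL + DI - DT = 198 - 55 + 27.05 - 7 = 163.05

163.05 dB


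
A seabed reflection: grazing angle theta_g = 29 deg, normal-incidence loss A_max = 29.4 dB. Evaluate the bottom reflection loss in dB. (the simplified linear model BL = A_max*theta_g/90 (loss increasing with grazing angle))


BL = A_max * theta_g / 90 = 29.4 * 29 / 90 = 9.47

9.47 dB


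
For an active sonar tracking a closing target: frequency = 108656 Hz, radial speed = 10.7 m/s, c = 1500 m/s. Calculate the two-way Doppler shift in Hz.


fd = 2*f*v/c = 2 * 108656 * 10.7 / 1500 = 1550.16

1550.16 Hz


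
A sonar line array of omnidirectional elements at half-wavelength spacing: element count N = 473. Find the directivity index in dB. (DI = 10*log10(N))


26.75 dB


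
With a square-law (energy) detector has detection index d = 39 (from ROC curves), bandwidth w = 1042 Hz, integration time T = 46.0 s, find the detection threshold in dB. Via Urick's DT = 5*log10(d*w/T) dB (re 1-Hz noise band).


DT = 5*log10(d*w/T) = 5*log10(39 * 1042 / 46.0) = 5*log10(883.43) = 14.73

14.73 dB


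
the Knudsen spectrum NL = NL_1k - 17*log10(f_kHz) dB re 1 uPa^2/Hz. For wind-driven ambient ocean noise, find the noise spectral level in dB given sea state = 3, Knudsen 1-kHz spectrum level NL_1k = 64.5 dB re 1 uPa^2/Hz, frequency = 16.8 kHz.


43.67 dB


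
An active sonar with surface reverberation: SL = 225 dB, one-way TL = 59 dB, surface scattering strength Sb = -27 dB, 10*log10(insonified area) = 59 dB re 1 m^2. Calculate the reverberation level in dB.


RL = SL - 2*TL + Sb + 10*log10(A) = 225 - 2*59 + (-27) + 59 = 139

139 dB


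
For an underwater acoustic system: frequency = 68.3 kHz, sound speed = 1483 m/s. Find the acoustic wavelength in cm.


2.17 cm


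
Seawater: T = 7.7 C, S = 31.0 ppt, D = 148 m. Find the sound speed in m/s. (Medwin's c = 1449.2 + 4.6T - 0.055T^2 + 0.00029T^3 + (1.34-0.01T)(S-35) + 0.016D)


1478.81 m/s


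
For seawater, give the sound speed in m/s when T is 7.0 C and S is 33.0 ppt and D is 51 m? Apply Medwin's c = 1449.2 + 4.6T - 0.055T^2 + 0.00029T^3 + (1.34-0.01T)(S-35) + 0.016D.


c = 1449.2 + 4.6*7.0 - 0.055*7.0^2 + 0.00029*7.0^3 + (1.34 - 0.01*7.0)*(33.0 - 35) + 0.016*51 = 1477.08

1477.08 m/s


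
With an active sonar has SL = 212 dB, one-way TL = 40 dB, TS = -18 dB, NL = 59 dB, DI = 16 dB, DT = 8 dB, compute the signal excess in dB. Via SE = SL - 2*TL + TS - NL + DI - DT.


63 dB


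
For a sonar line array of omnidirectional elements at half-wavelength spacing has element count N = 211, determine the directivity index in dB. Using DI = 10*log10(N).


23.24 dB


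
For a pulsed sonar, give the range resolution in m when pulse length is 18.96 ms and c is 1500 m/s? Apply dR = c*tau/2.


dR = c*tau/2 = 1500 * 18.96e-3 / 2 = 14.22

14.22 m


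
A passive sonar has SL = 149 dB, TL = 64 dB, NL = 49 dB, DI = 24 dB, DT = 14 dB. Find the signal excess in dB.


46 dB


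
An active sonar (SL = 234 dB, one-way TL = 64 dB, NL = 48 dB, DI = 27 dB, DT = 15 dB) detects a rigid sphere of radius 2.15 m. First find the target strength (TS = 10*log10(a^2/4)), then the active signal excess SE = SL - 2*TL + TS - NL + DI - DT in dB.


Step 1: TS = 10*log10(2.15^2/4) = 0.63 dB
Step 2: SE = SL - 2*TL + TS - NL + DI - DT = 234 - 2*64 + (0.63) - 48 + 27 - 15 = 70.63

70.63 dB


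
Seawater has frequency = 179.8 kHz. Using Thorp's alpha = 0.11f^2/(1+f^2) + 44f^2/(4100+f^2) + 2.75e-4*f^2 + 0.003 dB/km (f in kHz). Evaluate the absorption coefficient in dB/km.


f^2 = 32328.04
alpha = 0.11*32328.04/(1+32328.04) + 44*32328.04/(4100+32328.04) + 2.75e-4*32328.04 + 0.003 = 48.051

48.051 dB/km


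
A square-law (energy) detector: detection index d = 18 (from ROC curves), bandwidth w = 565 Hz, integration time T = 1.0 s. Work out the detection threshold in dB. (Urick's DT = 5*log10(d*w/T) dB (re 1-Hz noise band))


DT = 5*log10(d*w/T) = 5*log10(18 * 565 / 1.0) = 5*log10(10170.0) = 20.04

20.04 dB


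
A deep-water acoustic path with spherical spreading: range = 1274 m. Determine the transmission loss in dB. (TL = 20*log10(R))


TL = 20*log10(1274) = 62.1

62.1 dB


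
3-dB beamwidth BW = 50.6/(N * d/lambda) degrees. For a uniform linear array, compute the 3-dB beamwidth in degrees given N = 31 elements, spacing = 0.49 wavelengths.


3.33 deg


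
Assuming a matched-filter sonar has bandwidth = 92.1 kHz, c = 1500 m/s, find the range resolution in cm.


dR = c/(2*BW) = 1500 / (2 * 92.1e3) = 0.0081 m = 0.81 cm

0.81 cm


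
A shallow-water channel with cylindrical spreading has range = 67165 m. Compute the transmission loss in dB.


TL = 10*log10(67165) = 48.27

48.27 dB


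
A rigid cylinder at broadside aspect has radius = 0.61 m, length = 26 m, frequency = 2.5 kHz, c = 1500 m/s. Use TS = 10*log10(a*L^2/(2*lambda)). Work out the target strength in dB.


lambda = 1500/2500 = 0.6 m
TS = 10*log10(0.61*26^2/(2*0.6)) = 25.36

25.36 dB


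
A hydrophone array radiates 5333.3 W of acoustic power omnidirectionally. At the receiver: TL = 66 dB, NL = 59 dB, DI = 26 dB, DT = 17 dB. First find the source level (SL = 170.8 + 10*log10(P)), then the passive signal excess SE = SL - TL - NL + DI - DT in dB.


Step 1: SL = 170.8 + 10*log10(5333.3) = 208.07 dB
Step 2: SE = SL - TL - NL + DI - DT = 208.07 - 66 - 59 + 26 - 17 = 92.07

92.07 dB


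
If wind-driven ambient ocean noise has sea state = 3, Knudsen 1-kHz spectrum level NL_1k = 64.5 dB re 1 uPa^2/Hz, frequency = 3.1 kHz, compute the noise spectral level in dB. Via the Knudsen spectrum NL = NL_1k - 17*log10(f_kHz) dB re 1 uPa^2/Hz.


56.15 dB


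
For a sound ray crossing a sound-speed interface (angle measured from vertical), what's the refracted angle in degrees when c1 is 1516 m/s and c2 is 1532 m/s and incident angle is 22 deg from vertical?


sin(theta2) = (c2/c1)*sin(theta1) = (1532/1516)*sin(22 deg) = 0.37856
theta2 = arcsin(0.37856) = 22.24

22.24 deg


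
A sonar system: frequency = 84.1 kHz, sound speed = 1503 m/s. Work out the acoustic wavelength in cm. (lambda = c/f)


lambda = c/f = 1503 / 84100 = 0.0179 m = 1.79 cm

1.79 cm


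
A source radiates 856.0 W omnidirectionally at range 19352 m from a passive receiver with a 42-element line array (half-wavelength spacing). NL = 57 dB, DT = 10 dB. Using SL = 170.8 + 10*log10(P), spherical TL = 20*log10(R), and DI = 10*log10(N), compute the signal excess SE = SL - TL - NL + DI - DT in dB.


Step 1: SL = 170.8 + 10*log10(856.0) = 200.12 dB
Step 2: TL = 20*log10(19352) = 85.73 dB
Step 3: DI = 10*log10(42) = 16.23 dB
Step 4: SE = SL - TL - NL + DI - DT = 200.12 - 85.73 - 57 + 16.23 - 10 = 63.62

63.62 dB


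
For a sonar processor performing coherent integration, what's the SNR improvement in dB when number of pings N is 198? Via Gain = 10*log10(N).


Gain = 10*log10(198) = 22.97

22.97 dB


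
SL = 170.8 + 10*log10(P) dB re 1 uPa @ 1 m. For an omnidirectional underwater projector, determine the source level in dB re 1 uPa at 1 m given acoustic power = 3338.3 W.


SL = 170.8 + 10*log10(3338.3) = 170.8 + 35.24 = 206.04

206.04 dB


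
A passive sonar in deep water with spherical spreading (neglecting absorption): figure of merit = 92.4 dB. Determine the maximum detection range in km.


At max range FOM = TL, so 20*log10(R) = 92.4
R = 10^(92.4/20) = 41686.94 m = 41.69 km

41.69 km


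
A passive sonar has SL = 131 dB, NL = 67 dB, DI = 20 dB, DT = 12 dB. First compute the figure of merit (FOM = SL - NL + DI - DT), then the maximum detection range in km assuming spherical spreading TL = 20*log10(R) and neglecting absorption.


Step 1: FOM = SL - NL + DI - DT = 131 - 67 + 20 - 12 = 72 dB
Step 2: at max range FOM = TL = 20*log10(R), so R = 10^(72/20) = 3981.07 m = 3.98 km

3.98 km


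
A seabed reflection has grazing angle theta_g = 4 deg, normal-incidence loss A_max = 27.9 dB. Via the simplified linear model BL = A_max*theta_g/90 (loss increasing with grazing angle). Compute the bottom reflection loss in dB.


1.24 dB


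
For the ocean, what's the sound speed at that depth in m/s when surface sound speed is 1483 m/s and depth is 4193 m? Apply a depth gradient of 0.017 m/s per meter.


1554.281 m/s


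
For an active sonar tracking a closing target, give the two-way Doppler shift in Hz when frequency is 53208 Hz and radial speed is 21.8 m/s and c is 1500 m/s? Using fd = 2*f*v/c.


1546.58 Hz


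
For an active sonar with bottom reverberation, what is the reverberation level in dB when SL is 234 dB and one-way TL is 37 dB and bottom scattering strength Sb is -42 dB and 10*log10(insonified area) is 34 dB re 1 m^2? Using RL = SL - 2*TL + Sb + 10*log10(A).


RL = SL - 2*TL + Sb + 10*log10(A) = 234 - 2*37 + (-42) + 34 = 152

152 dB


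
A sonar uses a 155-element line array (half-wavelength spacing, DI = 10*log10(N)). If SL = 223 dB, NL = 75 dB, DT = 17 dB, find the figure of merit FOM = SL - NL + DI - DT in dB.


Step 1: DI = 10*log10(155) = 21.9 dB
Step 2: FOM = SL - NL + DI - DT = 223 - 75 + 21.9 - 17 = 152.9

152.9 dB


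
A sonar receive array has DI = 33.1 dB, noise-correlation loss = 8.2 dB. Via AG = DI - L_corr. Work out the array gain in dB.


24.9 dB


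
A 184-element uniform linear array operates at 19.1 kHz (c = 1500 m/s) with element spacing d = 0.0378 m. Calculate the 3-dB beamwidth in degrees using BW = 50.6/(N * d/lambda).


Step 1: lambda = 1500/19100 = 0.07853 m
Step 2: d/lambda = 0.0378/0.07853 = 0.4813
Step 3: BW = 50.6/(N * d/lambda) = 50.6/(184 * 0.4813) = 0.57

0.57 deg


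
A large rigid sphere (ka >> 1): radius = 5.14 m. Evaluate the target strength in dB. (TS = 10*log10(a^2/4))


TS = 10*log10(5.14^2 / 4) = 10*log10(6.6049) = 8.2

8.2 dB


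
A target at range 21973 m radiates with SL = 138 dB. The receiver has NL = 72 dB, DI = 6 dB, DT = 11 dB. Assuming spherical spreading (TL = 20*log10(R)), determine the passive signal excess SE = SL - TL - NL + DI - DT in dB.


Step 1: TL = 20*log10(21973) = 86.84 dB
Step 2: SE = 138 - 86.84 - 72 + 6 - 11 = -25.84

-25.84 dB


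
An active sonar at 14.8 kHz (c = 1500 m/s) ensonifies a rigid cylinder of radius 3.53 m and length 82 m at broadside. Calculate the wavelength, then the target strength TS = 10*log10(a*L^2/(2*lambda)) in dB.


Step 1: lambda = c/f = 1500/14800 = 0.10135 m
Step 2: TS = 10*log10(a*L^2/(2*lambda)) = 10*log10(3.53*82^2/(2*0.10135)) = 50.69

50.69 dB


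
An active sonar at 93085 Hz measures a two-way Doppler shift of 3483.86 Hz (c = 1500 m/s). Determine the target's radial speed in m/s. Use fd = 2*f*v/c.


28.07 m/s


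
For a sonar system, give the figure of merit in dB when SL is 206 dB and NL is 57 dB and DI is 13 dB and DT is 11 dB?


FOM = SL - NL + DI - DT = 206 - 57 + 13 - 11 = 151

151 dB


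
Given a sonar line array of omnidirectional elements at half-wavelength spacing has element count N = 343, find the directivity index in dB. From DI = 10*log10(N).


DI = 10*log10(343) = 25.35

25.35 dB


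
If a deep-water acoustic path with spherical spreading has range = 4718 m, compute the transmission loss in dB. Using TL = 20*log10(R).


TL = 20*log10(4718) = 73.48

73.48 dB


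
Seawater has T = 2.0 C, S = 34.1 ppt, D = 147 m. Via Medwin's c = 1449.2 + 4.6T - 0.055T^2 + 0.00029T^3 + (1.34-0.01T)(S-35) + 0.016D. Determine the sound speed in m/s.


c = 1449.2 + 4.6*2.0 - 0.055*2.0^2 + 0.00029*2.0^3 + (1.34 - 0.01*2.0)*(34.1 - 35) + 0.016*147 = 1459.35

1459.35 m/s


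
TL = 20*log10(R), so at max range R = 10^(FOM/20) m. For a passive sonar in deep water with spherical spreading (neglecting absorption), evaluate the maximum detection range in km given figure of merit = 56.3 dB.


At max range FOM = TL, so 20*log10(R) = 56.3
R = 10^(56.3/20) = 653.13 m = 0.65 km

0.65 km


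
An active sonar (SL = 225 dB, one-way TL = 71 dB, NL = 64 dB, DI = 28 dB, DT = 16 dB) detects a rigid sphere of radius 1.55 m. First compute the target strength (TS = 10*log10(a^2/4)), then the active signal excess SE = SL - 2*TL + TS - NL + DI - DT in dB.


Step 1: TS = 10*log10(1.55^2/4) = -2.21 dB
Step 2: SE = SL - 2*TL + TS - NL + DI - DT = 225 - 2*71 + (-2.21) - 64 + 28 - 16 = 28.79

28.79 dB


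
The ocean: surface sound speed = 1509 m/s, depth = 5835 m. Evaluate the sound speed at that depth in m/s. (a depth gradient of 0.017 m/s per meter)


c = 1509 + 0.017 * 5835 = 1608.195

1608.195 m/s


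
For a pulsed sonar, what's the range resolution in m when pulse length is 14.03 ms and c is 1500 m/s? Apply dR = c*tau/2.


10.5225 m


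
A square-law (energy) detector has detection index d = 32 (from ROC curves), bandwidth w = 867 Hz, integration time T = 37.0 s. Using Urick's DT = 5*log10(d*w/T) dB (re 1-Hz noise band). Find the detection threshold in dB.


DT = 5*log10(d*w/T) = 5*log10(32 * 867 / 37.0) = 5*log10(749.84) = 14.37

14.37 dB


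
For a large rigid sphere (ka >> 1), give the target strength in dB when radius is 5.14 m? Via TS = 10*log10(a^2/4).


TS = 10*log10(5.14^2 / 4) = 10*log10(6.6049) = 8.2

8.2 dB


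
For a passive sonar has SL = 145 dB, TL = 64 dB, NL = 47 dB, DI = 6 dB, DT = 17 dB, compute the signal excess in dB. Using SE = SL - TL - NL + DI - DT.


SE = SL - TL - NL + DI - DT = 145 - 64 - 47 + 6 - 17 = 23

23 dB


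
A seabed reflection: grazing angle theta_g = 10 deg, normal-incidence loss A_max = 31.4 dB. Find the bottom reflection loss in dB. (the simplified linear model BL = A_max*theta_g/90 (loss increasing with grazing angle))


3.49 dB


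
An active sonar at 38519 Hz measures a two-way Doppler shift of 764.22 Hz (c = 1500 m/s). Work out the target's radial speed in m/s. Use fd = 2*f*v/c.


From fd = 2*f*v/c, v = c*fd/(2*f) = 1500 * 764.22 / (2*38519) = 14.88

14.88 m/s


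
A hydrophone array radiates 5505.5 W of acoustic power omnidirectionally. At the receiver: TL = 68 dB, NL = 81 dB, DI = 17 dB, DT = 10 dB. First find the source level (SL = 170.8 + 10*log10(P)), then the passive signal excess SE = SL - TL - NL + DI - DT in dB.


Step 1: SL = 170.8 + 10*log10(5505.5) = 208.21 dB
Step 2: SE = SL - TL - NL + DI - DT = 208.21 - 68 - 81 + 17 - 10 = 66.21

66.21 dB


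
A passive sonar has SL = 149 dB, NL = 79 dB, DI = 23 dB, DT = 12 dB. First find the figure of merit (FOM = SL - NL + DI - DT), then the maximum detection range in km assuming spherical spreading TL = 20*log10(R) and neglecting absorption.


Step 1: FOM = SL - NL + DI - DT = 149 - 79 + 23 - 12 = 81 dB
Step 2: at max range FOM = TL = 20*log10(R), so R = 10^(81/20) = 11220.18 m = 11.22 km

11.22 km


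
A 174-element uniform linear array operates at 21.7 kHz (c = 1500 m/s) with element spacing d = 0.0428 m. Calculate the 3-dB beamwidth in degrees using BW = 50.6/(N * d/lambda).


0.47 deg


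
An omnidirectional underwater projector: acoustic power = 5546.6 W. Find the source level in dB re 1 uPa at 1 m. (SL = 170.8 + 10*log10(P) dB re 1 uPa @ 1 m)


SL = 170.8 + 10*log10(5546.6) = 170.8 + 37.44 = 208.24

208.24 dB


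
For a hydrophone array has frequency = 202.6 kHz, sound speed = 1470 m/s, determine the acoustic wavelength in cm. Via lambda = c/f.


lambda = c/f = 1470 / 202600 = 0.0073 m = 0.73 cm

0.73 cm


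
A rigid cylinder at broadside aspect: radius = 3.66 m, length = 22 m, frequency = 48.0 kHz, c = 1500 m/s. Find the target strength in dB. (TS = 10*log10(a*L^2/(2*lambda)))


44.52 dB


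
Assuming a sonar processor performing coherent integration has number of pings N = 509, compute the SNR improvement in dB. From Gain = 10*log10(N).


Gain = 10*log10(509) = 27.07

27.07 dB


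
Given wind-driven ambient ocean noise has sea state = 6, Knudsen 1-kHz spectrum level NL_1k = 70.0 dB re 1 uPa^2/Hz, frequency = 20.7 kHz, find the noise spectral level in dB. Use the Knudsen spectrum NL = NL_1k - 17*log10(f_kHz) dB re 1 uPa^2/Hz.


NL = NL_1k - 17*log10(f_kHz) = 70.0 - 17*log10(20.7) = 70.0 - (22.37) = 47.63

47.63 dB


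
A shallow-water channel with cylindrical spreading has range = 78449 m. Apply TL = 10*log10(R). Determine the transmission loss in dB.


48.95 dB


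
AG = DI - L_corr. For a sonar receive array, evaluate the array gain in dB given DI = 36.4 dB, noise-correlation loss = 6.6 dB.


AG = DI - L_corr = 36.4 - 6.6 = 29.8

29.8 dB


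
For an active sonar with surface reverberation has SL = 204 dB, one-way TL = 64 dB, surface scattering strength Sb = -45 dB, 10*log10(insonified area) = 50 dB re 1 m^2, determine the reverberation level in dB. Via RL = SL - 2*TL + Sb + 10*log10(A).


RL = SL - 2*TL + Sb + 10*log10(A) = 204 - 2*64 + (-45) + 50 = 81

81 dB


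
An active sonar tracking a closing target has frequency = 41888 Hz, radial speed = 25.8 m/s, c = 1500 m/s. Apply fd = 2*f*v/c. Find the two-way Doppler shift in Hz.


1440.95 Hz


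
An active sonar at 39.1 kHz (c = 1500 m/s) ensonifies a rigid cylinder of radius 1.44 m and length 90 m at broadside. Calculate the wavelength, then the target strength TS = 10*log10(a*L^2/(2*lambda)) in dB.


Step 1: lambda = c/f = 1500/39100 = 0.03836 m
Step 2: TS = 10*log10(a*L^2/(2*lambda)) = 10*log10(1.44*90^2/(2*0.03836)) = 51.82

51.82 dB


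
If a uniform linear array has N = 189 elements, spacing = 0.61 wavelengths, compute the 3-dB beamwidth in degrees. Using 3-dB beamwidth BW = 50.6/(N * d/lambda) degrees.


BW = 50.6 / (189 * 0.61) = 50.6 / 115.29 = 0.44

0.44 deg


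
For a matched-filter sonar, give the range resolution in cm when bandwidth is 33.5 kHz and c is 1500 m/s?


dR = c/(2*BW) = 1500 / (2 * 33.5e3) = 0.0224 m = 2.24 cm

2.24 cm


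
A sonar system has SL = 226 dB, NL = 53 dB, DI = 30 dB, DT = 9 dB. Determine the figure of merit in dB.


194 dB


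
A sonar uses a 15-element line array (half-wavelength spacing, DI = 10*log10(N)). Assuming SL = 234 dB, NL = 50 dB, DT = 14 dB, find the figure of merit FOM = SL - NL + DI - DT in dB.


181.76 dB


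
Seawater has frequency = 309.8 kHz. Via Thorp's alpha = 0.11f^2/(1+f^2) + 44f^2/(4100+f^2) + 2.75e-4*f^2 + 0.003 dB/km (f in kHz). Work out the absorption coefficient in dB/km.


f^2 = 95976.04
alpha = 0.11*95976.04/(1+95976.04) + 44*95976.04/(4100+95976.04) + 2.75e-4*95976.04 + 0.003 = 68.704

68.704 dB/km


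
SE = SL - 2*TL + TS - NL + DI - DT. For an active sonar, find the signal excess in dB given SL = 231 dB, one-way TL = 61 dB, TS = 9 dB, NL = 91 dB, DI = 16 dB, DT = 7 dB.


36 dB


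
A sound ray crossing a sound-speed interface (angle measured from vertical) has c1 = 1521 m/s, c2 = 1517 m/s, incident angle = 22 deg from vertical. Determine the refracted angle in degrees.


sin(theta2) = (c2/c1)*sin(theta1) = (1517/1521)*sin(22 deg) = 0.37362
theta2 = arcsin(0.37362) = 21.94

21.94 deg


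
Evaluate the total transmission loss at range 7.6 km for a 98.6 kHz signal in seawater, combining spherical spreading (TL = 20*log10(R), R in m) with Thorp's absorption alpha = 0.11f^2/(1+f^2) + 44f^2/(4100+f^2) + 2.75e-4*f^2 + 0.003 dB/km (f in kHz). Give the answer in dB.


334.0 dB


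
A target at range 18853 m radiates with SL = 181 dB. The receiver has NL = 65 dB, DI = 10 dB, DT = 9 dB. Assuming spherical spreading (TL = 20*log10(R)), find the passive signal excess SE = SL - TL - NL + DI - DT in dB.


Step 1: TL = 20*log10(18853) = 85.51 dB
Step 2: SE = 181 - 85.51 - 65 + 10 - 9 = 31.49

31.49 dB


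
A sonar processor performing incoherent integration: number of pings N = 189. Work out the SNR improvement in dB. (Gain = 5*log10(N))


Gain = 5*log10(189) = 11.38

11.38 dB


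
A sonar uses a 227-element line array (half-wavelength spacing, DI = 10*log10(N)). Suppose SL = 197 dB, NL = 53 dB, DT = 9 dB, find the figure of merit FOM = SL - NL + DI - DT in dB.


158.56 dB


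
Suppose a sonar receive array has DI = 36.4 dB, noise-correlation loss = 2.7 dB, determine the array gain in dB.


AG = DI - L_corr = 36.4 - 2.7 = 33.7

33.7 dB


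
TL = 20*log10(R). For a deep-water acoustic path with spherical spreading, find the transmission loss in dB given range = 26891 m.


TL = 20*log10(26891) = 88.59

88.59 dB


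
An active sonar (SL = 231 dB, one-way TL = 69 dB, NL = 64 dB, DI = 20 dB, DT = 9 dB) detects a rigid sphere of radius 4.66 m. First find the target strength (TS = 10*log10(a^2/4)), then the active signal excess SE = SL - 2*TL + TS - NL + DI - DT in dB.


Step 1: TS = 10*log10(4.66^2/4) = 7.35 dB
Step 2: SE = SL - 2*TL + TS - NL + DI - DT = 231 - 2*69 + (7.35) - 64 + 20 - 9 = 47.35

47.35 dB


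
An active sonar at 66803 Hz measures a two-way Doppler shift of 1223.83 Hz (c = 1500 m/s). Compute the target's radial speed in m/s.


13.74 m/s


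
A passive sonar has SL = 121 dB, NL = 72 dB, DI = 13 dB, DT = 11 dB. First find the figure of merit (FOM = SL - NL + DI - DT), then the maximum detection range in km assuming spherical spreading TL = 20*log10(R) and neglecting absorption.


Step 1: FOM = SL - NL + DI - DT = 121 - 72 + 13 - 11 = 51 dB
Step 2: at max range FOM = TL = 20*log10(R), so R = 10^(51/20) = 354.81 m = 0.35 km

0.35 km


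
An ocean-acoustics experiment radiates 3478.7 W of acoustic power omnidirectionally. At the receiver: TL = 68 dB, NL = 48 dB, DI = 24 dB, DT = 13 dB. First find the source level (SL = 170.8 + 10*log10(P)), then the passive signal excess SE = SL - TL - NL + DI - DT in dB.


Step 1: SL = 170.8 + 10*log10(3478.7) = 206.21 dB
Step 2: SE = SL - TL - NL + DI - DT = 206.21 - 68 - 48 + 24 - 13 = 101.21

101.21 dB


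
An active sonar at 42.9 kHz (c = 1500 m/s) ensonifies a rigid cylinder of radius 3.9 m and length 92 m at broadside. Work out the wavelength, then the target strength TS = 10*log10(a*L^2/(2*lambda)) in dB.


Step 1: lambda = c/f = 1500/42900 = 0.03497 m
Step 2: TS = 10*log10(a*L^2/(2*lambda)) = 10*log10(3.9*92^2/(2*0.03497)) = 56.74

56.74 dB


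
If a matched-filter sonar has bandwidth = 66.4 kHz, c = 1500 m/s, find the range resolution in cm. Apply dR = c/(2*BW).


1.13 cm


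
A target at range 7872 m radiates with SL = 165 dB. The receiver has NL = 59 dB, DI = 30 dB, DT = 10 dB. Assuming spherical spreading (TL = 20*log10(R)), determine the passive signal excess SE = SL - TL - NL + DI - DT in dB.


Step 1: TL = 20*log10(7872) = 77.92 dB
Step 2: SE = 165 - 77.92 - 59 + 30 - 10 = 48.08

48.08 dB


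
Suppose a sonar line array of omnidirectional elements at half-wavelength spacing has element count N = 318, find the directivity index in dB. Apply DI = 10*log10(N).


DI = 10*log10(318) = 25.02

25.02 dB


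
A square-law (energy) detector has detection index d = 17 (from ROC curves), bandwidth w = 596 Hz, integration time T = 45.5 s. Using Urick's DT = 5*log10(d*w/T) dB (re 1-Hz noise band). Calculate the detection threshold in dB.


11.74 dB


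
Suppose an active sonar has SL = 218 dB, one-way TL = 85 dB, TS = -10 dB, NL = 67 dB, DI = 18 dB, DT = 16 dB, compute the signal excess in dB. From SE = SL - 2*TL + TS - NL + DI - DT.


SE = SL - 2*TL + TS - NL + DI - DT = 218 - 2*85 + (-10) - 67 + 18 - 16 = -27

-27 dB


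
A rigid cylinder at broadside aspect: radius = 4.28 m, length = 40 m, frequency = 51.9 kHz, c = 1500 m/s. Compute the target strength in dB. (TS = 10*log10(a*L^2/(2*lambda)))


lambda = 1500/51900 = 0.0289 m
TS = 10*log10(4.28*40^2/(2*0.0289)) = 50.74

50.74 dB


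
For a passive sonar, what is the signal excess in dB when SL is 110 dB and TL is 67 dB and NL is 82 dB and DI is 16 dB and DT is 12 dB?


SE = SL - TL - NL + DI - DT = 110 - 67 - 82 + 16 - 12 = -35

-35 dB


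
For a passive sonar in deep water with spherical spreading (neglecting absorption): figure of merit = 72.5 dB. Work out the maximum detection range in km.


At max range FOM = TL, so 20*log10(R) = 72.5
R = 10^(72.5/20) = 4216.97 m = 4.22 km

4.22 km


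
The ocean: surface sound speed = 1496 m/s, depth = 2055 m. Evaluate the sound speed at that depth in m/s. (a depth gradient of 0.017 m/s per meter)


c = 1496 + 0.017 * 2055 = 1530.935

1530.935 m/s


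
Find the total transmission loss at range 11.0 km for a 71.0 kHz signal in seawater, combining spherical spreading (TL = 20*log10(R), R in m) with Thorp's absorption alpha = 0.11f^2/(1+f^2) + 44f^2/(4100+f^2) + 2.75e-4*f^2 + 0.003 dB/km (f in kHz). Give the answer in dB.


Step 1 (Thorp): alpha = 0.11*5041.0/(1+5041.0) + 44*5041.0/(4100+5041.0) + 2.75e-4*5041.0 + 0.003 = 25.764 dB/km
Step 2: TL_spread = 20*log10(11000) = 80.83 dB
Step 3: TL_abs = alpha*R = 25.764 * 11.0 = 283.4 dB
Step 4: TL_total = 80.83 + 283.4 = 364.23

364.23 dB


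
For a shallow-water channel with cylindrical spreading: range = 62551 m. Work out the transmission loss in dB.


TL = 10*log10(62551) = 47.96

47.96 dB


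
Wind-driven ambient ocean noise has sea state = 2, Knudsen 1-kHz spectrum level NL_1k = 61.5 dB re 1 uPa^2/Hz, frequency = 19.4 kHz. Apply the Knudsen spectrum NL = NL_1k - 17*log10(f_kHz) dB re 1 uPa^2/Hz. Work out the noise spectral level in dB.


NL = NL_1k - 17*log10(f_kHz) = 61.5 - 17*log10(19.4) = 61.5 - (21.89) = 39.61

39.61 dB


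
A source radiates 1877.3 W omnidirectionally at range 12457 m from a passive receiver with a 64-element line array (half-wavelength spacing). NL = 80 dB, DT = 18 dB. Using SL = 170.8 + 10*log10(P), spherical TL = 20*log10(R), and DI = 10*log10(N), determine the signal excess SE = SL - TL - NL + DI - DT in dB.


Step 1: SL = 170.8 + 10*log10(1877.3) = 203.54 dB
Step 2: TL = 20*log10(12457) = 81.91 dB
Step 3: DI = 10*log10(64) = 18.06 dB
Step 4: SE = SL - TL - NL + DI - DT = 203.54 - 81.91 - 80 + 18.06 - 18 = 41.69

41.69 dB


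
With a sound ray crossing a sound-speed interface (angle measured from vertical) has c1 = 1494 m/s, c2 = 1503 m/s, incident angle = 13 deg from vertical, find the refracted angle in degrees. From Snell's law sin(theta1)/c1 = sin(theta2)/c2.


13.08 deg


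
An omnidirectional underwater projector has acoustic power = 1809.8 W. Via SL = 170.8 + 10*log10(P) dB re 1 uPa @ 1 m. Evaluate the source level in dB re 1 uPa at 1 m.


SL = 170.8 + 10*log10(1809.8) = 170.8 + 32.58 = 203.38

203.38 dB


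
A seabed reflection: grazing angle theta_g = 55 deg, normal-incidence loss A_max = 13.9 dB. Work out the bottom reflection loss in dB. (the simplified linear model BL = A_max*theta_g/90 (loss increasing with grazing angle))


BL = A_max * theta_g / 90 = 13.9 * 55 / 90 = 8.49

8.49 dB


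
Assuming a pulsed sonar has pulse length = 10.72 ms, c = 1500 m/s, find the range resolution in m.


dR = c*tau/2 = 1500 * 10.72e-3 / 2 = 8.04

8.04 m


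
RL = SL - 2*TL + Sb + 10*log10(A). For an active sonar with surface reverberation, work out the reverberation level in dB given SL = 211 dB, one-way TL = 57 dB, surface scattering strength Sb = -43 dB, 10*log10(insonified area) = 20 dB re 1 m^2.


74 dB


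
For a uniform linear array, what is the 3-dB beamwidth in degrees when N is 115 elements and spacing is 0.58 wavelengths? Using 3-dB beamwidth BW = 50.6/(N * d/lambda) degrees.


0.76 deg


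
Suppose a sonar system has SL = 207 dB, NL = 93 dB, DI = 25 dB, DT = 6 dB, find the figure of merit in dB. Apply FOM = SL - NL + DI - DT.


FOM = SL - NL + DI - DT = 207 - 93 + 25 - 6 = 133

133 dB


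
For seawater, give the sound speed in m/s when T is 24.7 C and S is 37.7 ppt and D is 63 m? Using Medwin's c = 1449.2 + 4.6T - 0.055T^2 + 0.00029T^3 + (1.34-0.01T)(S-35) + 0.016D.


c = 1449.2 + 4.6*24.7 - 0.055*24.7^2 + 0.00029*24.7^3 + (1.34 - 0.01*24.7)*(37.7 - 35) + 0.016*63 = 1537.59

1537.59 m/s


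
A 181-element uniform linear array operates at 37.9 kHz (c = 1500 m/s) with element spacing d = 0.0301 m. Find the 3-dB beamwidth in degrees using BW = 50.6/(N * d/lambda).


0.37 deg


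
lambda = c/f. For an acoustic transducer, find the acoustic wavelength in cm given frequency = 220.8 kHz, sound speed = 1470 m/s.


lambda = c/f = 1470 / 220800 = 0.0067 m = 0.67 cm

0.67 cm


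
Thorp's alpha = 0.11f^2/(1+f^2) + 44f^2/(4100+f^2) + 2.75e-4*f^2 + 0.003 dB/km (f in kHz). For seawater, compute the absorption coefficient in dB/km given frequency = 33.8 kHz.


f^2 = 1142.44
alpha = 0.11*1142.44/(1+1142.44) + 44*1142.44/(4100+1142.44) + 2.75e-4*1142.44 + 0.003 = 10.016

10.016 dB/km


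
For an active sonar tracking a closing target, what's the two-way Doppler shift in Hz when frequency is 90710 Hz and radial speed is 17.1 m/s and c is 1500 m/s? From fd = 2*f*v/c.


2068.19 Hz


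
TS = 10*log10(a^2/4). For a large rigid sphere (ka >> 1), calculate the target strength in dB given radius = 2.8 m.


2.92 dB


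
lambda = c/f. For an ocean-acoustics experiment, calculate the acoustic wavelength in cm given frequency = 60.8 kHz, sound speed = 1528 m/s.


lambda = c/f = 1528 / 60800 = 0.0251 m = 2.51 cm

2.51 cm


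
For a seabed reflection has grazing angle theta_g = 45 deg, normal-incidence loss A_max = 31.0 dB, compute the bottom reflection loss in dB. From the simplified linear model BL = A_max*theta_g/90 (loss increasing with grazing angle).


BL = A_max * theta_g / 90 = 31.0 * 45 / 90 = 15.5

15.5 dB


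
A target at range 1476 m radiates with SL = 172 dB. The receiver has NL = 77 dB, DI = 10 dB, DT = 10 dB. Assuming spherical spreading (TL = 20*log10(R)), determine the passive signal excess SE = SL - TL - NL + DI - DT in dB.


Step 1: TL = 20*log10(1476) = 63.38 dB
Step 2: SE = 172 - 63.38 - 77 + 10 - 10 = 31.62

31.62 dB


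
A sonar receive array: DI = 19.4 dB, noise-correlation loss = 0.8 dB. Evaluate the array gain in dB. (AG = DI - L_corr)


AG = DI - L_corr = 19.4 - 0.8 = 18.6

18.6 dB


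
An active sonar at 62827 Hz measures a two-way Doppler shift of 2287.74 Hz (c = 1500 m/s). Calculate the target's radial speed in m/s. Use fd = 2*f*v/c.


From fd = 2*f*v/c, v = c*fd/(2*f) = 1500 * 2287.74 / (2*62827) = 27.31

27.31 m/s


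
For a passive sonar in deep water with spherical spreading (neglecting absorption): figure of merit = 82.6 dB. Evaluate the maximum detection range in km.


13.49 km


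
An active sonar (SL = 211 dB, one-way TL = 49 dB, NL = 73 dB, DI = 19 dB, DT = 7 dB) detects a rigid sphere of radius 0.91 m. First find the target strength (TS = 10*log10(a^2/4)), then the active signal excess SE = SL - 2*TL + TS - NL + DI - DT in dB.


Step 1: TS = 10*log10(0.91^2/4) = -6.84 dB
Step 2: SE = SL - 2*TL + TS - NL + DI - DT = 211 - 2*49 + (-6.84) - 73 + 19 - 7 = 45.16

45.16 dB


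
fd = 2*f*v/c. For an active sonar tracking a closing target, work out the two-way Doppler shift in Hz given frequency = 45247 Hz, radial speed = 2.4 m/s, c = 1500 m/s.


fd = 2*f*v/c = 2 * 45247 * 2.4 / 1500 = 144.79

144.79 Hz


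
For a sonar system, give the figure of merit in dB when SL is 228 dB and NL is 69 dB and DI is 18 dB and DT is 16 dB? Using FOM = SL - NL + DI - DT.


161 dB


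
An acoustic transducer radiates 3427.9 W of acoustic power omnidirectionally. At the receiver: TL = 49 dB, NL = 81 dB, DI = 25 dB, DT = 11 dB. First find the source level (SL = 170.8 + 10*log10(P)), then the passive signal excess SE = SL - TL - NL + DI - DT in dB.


Step 1: SL = 170.8 + 10*log10(3427.9) = 206.15 dB
Step 2: SE = SL - TL - NL + DI - DT = 206.15 - 49 - 81 + 25 - 11 = 90.15

90.15 dB


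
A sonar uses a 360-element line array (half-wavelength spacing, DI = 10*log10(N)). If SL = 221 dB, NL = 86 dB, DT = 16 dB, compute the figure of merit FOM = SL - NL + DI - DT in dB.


Step 1: DI = 10*log10(360) = 25.56 dB
Step 2: FOM = SL - NL + DI - DT = 221 - 86 + 25.56 - 16 = 144.56

144.56 dB


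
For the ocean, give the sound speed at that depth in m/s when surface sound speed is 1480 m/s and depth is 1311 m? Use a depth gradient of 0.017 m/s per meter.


c = 1480 + 0.017 * 1311 = 1502.287

1502.287 m/s


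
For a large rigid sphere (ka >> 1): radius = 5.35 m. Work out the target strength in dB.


TS = 10*log10(5.35^2 / 4) = 10*log10(7.155625) = 8.55

8.55 dB


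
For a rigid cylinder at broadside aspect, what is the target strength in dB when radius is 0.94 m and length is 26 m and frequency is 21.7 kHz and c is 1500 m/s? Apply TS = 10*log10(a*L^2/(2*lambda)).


lambda = 1500/21700 = 0.06912 m
TS = 10*log10(0.94*26^2/(2*0.06912)) = 36.62

36.62 dB


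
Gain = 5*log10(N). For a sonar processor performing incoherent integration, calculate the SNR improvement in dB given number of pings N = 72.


Gain = 5*log10(72) = 9.29

9.29 dB


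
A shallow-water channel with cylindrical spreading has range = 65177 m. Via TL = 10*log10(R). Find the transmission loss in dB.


TL = 10*log10(65177) = 48.14

48.14 dB
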